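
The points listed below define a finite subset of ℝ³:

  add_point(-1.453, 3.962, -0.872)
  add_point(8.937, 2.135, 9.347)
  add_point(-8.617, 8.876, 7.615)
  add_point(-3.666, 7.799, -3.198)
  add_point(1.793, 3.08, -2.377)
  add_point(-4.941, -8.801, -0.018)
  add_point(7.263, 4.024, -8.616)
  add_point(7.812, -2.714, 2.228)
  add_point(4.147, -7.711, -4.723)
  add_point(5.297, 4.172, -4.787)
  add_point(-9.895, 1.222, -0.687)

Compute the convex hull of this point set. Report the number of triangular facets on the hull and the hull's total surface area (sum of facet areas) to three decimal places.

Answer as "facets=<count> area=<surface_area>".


facets=12 area=908.916

8 of the 11 inputs are extreme points: [1, 2, 3, 5, 6, 7, 8, 10].

Per-facet area ½‖(b−a)×(c−a)‖:
  f1: (p3, p6, p10) → 52.8561
  f2: (p3, p6, p1) → 110.0911
  f3: (p2, p5, p10) → 54.7669
  f4: (p2, p5, p1) → 164.2851
  f5: (p2, p3, p10) → 50.0207
  f6: (p2, p3, p1) → 106.2485
  f7: (p8, p5, p10) → 55.5190
  f8: (p8, p6, p10) → 106.7942
  f9: (p7, p6, p1) → 50.7051
  f10: (p7, p8, p6) → 55.3383
  f11: (p7, p5, p1) → 54.4673
  f12: (p7, p8, p5) → 47.8235
Σ area = 908.916

Euler: V−E+F = 8−18+12 = 2.


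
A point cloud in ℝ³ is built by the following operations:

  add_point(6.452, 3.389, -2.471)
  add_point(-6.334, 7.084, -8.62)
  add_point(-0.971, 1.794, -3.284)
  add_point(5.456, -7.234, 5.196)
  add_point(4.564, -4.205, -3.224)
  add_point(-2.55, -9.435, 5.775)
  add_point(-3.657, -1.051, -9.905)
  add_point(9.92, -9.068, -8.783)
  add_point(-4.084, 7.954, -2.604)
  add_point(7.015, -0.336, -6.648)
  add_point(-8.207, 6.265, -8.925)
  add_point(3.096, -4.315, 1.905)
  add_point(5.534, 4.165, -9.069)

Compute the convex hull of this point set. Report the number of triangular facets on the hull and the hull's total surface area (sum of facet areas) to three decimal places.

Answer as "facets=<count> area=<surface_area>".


facets=14 area=827.890

Hull vertices (9/13): indices [0, 1, 3, 5, 6, 7, 8, 10, 12].

Per-facet area ½‖(b−a)×(c−a)‖:
  f1: (p8, p5, p10) → 73.3634
  f2: (p6, p5, p10) → 72.9056
  f3: (p6, p5, p7) → 131.6576
  f4: (p6, p12, p10) → 45.9386
  f5: (p6, p12, p7) → 72.5250
  f6: (p1, p8, p10) → 5.7825
  f7: (p1, p12, p10) → 7.9187
  f8: (p1, p12, p8) → 38.1547
  f9: (p0, p12, p8) → 37.8565
  f10: (p0, p12, p7) → 46.0526
  f11: (p3, p8, p5) → 79.0929
  f12: (p3, p0, p8) → 72.8702
  f13: (p3, p5, p7) → 58.2389
  f14: (p3, p0, p7) → 85.5327
Σ area = 827.890

Check V−E+F: 9 − 21 + 14 = 2.


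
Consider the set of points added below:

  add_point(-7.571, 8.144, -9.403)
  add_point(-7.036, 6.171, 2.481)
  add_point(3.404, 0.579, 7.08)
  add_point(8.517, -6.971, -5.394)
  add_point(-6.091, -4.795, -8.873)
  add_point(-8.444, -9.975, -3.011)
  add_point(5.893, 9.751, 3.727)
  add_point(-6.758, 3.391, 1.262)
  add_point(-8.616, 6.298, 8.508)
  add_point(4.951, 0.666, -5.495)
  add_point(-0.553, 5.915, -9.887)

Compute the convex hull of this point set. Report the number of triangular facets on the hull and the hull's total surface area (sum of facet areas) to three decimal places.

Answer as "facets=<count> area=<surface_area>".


9 of the 11 inputs are extreme points: [0, 2, 3, 4, 5, 6, 8, 9, 10].

Triangle areas on the boundary:
  f1: (p2, p5, p8) → 121.2404
  f2: (p2, p5, p3) → 125.8961
  f3: (p2, p6, p8) → 66.8727
  f4: (p2, p6, p3) → 77.5110
  f5: (p0, p5, p8) → 156.6686
  f6: (p0, p6, p8) → 130.6803
  f7: (p0, p6, p10) → 55.3416
  f8: (p9, p10, p3) → 21.5731
  f9: (p9, p6, p3) → 43.9685
  f10: (p9, p6, p10) → 56.9891
  f11: (p4, p0, p5) → 41.5182
  f12: (p4, p0, p10) → 43.9675
  f13: (p4, p5, p3) → 61.9607
  f14: (p4, p10, p3) → 87.7257
Σ area = 1091.914

Euler characteristic 9−21+14 = 2 ✓

facets=14 area=1091.914


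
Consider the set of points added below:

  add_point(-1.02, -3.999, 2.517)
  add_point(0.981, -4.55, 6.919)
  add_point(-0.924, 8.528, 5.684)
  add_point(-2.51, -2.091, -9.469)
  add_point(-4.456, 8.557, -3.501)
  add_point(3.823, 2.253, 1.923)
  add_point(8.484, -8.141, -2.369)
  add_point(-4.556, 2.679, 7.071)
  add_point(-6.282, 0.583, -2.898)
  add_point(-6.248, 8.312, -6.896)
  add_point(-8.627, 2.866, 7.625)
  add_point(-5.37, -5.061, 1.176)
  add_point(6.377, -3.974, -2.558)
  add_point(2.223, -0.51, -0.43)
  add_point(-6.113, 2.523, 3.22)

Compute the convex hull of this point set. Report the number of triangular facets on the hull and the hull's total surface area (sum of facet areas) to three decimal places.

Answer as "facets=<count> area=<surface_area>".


Extreme-point indices: [1, 2, 3, 4, 5, 6, 7, 8, 9, 10, 11, 12] — 12 of 15 on the boundary.

Per-facet area ½‖(b−a)×(c−a)‖:
  f1: (p11, p3, p6) → 76.2122
  f2: (p9, p2, p10) → 66.0386
  f3: (p9, p2, p4) → 2.5654
  f4: (p1, p11, p10) → 44.8549
  f5: (p1, p11, p6) → 53.3425
  f6: (p5, p2, p4) → 41.9986
  f7: (p5, p1, p6) → 51.1271
  f8: (p5, p1, p2) → 38.4843
  f9: (p8, p11, p3) → 27.9004
  f10: (p8, p9, p3) → 34.8408
  f11: (p8, p11, p10) → 36.0896
  f12: (p8, p9, p10) → 46.3562
  f13: (p7, p2, p10) → 12.5024
  f14: (p7, p1, p10) → 14.3877
  f15: (p7, p1, p2) → 30.0366
  f16: (p12, p9, p4) → 30.3779
  f17: (p12, p5, p4) → 43.8744
  f18: (p12, p5, p6) → 11.1649
  f19: (p12, p3, p6) → 22.7386
  f20: (p12, p9, p3) → 62.3619
Σ area = 747.255

Euler: V−E+F = 12−30+20 = 2.

facets=20 area=747.255


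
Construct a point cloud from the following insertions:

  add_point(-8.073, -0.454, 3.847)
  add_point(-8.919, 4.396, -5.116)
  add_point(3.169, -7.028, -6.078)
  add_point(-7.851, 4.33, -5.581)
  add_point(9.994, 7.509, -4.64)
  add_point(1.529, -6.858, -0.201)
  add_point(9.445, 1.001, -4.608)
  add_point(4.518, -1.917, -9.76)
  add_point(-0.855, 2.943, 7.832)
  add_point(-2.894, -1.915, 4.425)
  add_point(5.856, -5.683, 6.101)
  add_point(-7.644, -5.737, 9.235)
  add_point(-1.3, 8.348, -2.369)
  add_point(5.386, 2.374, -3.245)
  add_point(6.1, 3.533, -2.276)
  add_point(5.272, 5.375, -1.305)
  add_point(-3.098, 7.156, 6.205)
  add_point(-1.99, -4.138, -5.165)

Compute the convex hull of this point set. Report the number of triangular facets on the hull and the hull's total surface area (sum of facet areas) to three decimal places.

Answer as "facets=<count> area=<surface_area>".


Hull vertices (14/18): indices [0, 1, 2, 3, 4, 5, 6, 7, 8, 10, 11, 12, 16, 17].

Triangle areas on the boundary:
  f1: (p17, p11, p1) → 84.4713
  f2: (p17, p11, p2) → 42.5405
  f3: (p17, p7, p1) → 43.5047
  f4: (p17, p7, p2) → 19.1436
  f5: (p6, p10, p4) → 36.2227
  f6: (p6, p10, p2) → 60.4272
  f7: (p6, p7, p4) → 22.7343
  f8: (p6, p7, p2) → 24.7769
  f9: (p5, p11, p2) → 19.3787
  f10: (p5, p10, p2) → 18.1677
  f11: (p5, p10, p11) → 49.9746
  f12: (p3, p7, p1) → 3.2733
  f13: (p3, p7, p4) → 86.9308
  f14: (p12, p16, p1) → 39.7548
  f15: (p12, p16, p4) → 47.2361
  f16: (p12, p3, p1) → 4.0928
  f17: (p12, p3, p4) → 36.2159
  f18: (p0, p11, p1) → 10.6828
  f19: (p0, p16, p1) → 47.6761
  f20: (p0, p16, p11) → 33.1525
  f21: (p8, p10, p4) → 90.8075
  f22: (p8, p16, p4) → 42.5658
  f23: (p8, p10, p11) → 59.9723
  f24: (p8, p16, p11) → 25.3954
Σ area = 949.098

Check V−E+F: 14 − 36 + 24 = 2.

facets=24 area=949.098


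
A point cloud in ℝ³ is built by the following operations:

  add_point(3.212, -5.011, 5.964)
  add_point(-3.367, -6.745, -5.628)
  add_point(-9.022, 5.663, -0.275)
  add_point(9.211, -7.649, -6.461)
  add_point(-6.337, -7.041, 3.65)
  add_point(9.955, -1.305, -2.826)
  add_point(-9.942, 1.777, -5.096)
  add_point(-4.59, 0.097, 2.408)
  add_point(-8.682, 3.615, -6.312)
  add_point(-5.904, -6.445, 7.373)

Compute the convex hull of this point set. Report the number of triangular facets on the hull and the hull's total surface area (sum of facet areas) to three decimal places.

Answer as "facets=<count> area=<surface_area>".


facets=14 area=693.303

Hull vertices (9/10): indices [0, 1, 2, 3, 4, 5, 6, 8, 9].

Area of each hull facet:
  f1: (p2, p9, p6) → 45.7305
  f2: (p8, p2, p6) → 7.8518
  f3: (p8, p2, p5) → 62.4824
  f4: (p8, p3, p5) → 71.9423
  f5: (p8, p1, p6) → 13.2583
  f6: (p8, p1, p3) → 63.2582
  f7: (p0, p2, p5) → 101.4193
  f8: (p0, p2, p9) → 68.4101
  f9: (p0, p3, p5) → 42.8931
  f10: (p0, p3, p9) → 55.9368
  f11: (p4, p3, p9) → 31.5503
  f12: (p4, p1, p3) → 57.3648
  f13: (p4, p9, p6) → 19.8470
  f14: (p4, p1, p6) → 51.3579
Σ area = 693.303

Check V−E+F: 9 − 21 + 14 = 2.


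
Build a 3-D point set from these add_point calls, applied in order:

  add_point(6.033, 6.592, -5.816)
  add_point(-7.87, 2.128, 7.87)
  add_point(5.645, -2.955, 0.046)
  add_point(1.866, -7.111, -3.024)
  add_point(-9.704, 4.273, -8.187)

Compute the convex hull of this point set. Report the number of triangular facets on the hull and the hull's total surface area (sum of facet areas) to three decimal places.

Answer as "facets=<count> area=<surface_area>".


facets=6 area=537.156

Points on the hull: [0, 1, 2, 3, 4] (5 of 5).

Per-facet area ½‖(b−a)×(c−a)‖:
  f1: (p3, p0, p4) → 108.2158
  f2: (p1, p0, p4) → 127.3861
  f3: (p1, p3, p4) → 123.0732
  f4: (p2, p3, p0) → 33.9612
  f5: (p2, p1, p0) → 92.0386
  f6: (p2, p1, p3) → 52.4808
Σ area = 537.156

Check V−E+F: 5 − 9 + 6 = 2.


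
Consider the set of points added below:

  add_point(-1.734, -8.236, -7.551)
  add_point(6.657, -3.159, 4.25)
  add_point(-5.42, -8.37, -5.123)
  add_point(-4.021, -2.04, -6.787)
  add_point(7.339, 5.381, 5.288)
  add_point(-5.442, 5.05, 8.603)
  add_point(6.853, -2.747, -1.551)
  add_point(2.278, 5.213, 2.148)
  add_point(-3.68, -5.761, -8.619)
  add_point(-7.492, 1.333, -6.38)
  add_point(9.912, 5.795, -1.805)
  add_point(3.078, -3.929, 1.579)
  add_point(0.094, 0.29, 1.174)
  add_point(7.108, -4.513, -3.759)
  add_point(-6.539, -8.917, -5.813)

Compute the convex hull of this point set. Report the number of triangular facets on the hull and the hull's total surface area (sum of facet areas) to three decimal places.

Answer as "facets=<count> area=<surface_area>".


facets=16 area=769.636

Hull vertices (10/15): indices [0, 1, 4, 5, 7, 8, 9, 10, 13, 14].

Triangle areas on the boundary:
  f1: (p5, p14, p9) → 79.0763
  f2: (p1, p5, p14) → 129.5212
  f3: (p8, p10, p9) → 76.5166
  f4: (p8, p14, p9) → 21.1544
  f5: (p7, p10, p9) → 54.1838
  f6: (p7, p5, p9) → 67.3030
  f7: (p7, p5, p10) → 9.6461
  f8: (p4, p5, p10) → 41.1259
  f9: (p4, p1, p10) → 32.5897
  f10: (p4, p1, p5) → 56.8475
  f11: (p13, p1, p10) → 41.8383
  f12: (p13, p8, p10) → 59.0060
  f13: (p0, p8, p14) → 8.0617
  f14: (p0, p13, p8) → 16.0568
  f15: (p0, p1, p14) → 37.7992
  f16: (p0, p13, p1) → 38.9089
Σ area = 769.636

Euler: V−E+F = 10−24+16 = 2.


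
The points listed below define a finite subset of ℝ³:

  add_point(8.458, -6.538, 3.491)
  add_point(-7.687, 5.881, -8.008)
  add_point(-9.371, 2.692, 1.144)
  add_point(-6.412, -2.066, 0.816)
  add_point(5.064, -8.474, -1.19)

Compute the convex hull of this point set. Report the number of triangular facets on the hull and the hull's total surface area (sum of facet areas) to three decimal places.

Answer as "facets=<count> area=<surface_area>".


Hull vertices (5/5): indices [0, 1, 2, 3, 4].

Triangle areas on the boundary:
  f1: (p1, p0, p2) → 98.8676
  f2: (p4, p1, p0) → 57.4188
  f3: (p3, p0, p2) → 30.3049
  f4: (p3, p4, p0) → 39.6184
  f5: (p3, p1, p2) → 27.3706
  f6: (p3, p4, p1) → 75.7085
Σ area = 329.289

Check V−E+F: 5 − 9 + 6 = 2.

facets=6 area=329.289


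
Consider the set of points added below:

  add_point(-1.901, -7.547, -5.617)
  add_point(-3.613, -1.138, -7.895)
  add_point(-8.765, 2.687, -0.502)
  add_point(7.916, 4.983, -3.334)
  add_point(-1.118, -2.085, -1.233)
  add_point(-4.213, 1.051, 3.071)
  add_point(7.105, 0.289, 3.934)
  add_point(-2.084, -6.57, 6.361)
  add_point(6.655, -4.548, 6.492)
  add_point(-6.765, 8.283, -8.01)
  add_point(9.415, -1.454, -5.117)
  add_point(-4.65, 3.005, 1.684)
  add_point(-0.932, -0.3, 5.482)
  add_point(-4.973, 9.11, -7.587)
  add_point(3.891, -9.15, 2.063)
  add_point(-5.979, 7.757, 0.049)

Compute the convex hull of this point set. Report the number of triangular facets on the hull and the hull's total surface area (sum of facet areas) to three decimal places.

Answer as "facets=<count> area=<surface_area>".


Extreme-point indices: [0, 1, 2, 3, 5, 6, 7, 8, 9, 10, 12, 13, 14, 15] — 14 of 16 on the boundary.

Area of each hull facet:
  f1: (p8, p14, p10) → 40.2706
  f2: (p0, p14, p10) → 55.1769
  f3: (p7, p8, p14) → 26.1680
  f4: (p7, p0, p2) → 71.5128
  f5: (p7, p0, p14) → 37.9209
  f6: (p12, p7, p8) → 26.5546
  f7: (p6, p8, p10) → 24.8661
  f8: (p6, p3, p10) → 28.6418
  f9: (p6, p12, p8) → 21.9146
  f10: (p15, p6, p3) → 62.2569
  f11: (p15, p6, p12) → 42.7868
  f12: (p9, p15, p2) → 23.4936
  f13: (p5, p7, p2) → 19.4006
  f14: (p5, p15, p2) → 17.1818
  f15: (p5, p12, p7) → 13.3767
  f16: (p5, p15, p12) → 11.8625
  f17: (p1, p0, p10) → 44.1435
  f18: (p1, p0, p2) → 33.3256
  f19: (p1, p9, p2) → 41.2745
  f20: (p13, p3, p10) → 44.6192
  f21: (p13, p1, p10) → 68.1677
  f22: (p13, p1, p9) → 9.9718
  f23: (p13, p15, p3) → 54.0296
  f24: (p13, p9, p15) → 7.8905
Σ area = 826.807

Euler: V−E+F = 14−36+24 = 2.

facets=24 area=826.807


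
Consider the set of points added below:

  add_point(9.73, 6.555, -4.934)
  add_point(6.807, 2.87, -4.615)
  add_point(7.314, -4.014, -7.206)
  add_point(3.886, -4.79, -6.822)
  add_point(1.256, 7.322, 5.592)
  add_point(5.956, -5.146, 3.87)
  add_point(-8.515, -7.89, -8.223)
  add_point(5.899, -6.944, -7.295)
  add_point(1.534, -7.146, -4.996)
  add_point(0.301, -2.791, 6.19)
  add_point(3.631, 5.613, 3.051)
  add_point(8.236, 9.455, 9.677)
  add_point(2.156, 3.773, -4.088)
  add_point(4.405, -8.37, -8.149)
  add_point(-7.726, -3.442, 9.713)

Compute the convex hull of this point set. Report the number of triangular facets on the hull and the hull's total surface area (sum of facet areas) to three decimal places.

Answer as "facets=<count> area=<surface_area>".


10 of the 15 inputs are extreme points: [0, 2, 4, 5, 6, 7, 11, 12, 13, 14].

Per-facet area ½‖(b−a)×(c−a)‖:
  f1: (p14, p13, p6) → 119.4773
  f2: (p5, p14, p13) → 89.8514
  f3: (p2, p0, p6) → 80.7296
  f4: (p2, p13, p6) → 29.4548
  f5: (p2, p5, p0) → 61.9234
  f6: (p4, p14, p6) → 134.8041
  f7: (p7, p5, p13) → 11.0720
  f8: (p7, p2, p13) → 1.7583
  f9: (p7, p2, p5) → 18.1301
  f10: (p12, p0, p6) → 37.1625
  f11: (p12, p4, p6) → 76.5503
  f12: (p12, p4, p0) → 41.9034
  f13: (p11, p5, p0) → 101.4659
  f14: (p11, p4, p0) → 56.1362
  f15: (p11, p5, p14) → 118.0790
  f16: (p11, p4, p14) → 50.5008
Σ area = 1028.999

Euler characteristic 10−24+16 = 2 ✓

facets=16 area=1028.999


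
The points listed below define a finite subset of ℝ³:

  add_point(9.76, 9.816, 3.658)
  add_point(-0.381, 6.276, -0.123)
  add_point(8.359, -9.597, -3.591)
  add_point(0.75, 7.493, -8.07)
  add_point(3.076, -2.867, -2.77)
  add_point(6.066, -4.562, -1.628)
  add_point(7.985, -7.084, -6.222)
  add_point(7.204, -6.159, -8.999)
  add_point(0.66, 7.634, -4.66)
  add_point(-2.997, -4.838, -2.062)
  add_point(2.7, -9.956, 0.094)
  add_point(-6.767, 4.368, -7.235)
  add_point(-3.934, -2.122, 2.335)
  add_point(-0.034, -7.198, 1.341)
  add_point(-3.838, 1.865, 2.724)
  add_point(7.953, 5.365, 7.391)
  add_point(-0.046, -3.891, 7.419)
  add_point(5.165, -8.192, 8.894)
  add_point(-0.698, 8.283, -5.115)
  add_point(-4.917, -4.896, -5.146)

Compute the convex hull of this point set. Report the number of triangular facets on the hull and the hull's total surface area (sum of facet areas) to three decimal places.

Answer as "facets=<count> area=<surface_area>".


16 of the 20 inputs are extreme points: [0, 1, 2, 3, 6, 7, 10, 11, 12, 13, 14, 15, 16, 17, 18, 19].

Triangle areas on the boundary:
  f1: (p3, p7, p11) → 61.8156
  f2: (p3, p7, p0) → 112.9810
  f3: (p19, p7, p11) → 60.4397
  f4: (p19, p2, p10) → 33.9002
  f5: (p19, p2, p7) → 41.5941
  f6: (p18, p3, p11) → 12.7331
  f7: (p18, p3, p0) → 22.4565
  f8: (p6, p7, p0) → 29.0340
  f9: (p6, p2, p0) → 35.0664
  f10: (p6, p2, p7) → 2.4649
  f11: (p15, p2, p0) → 55.0843
  f12: (p15, p14, p0) → 38.8150
  f13: (p15, p14, p16) → 49.6910
  f14: (p17, p2, p10) → 30.1797
  f15: (p17, p15, p16) → 42.2925
  f16: (p17, p15, p2) → 90.1360
  f17: (p13, p19, p10) → 16.2028
  f18: (p13, p17, p10) → 18.4280
  f19: (p13, p17, p16) → 23.7784
  f20: (p12, p14, p16) → 13.0946
  f21: (p12, p13, p16) → 19.2738
  f22: (p12, p13, p19) → 24.4913
  f23: (p12, p14, p11) → 21.1953
  f24: (p12, p19, p11) → 38.6700
  f25: (p1, p14, p0) → 29.7108
  f26: (p1, p18, p0) → 29.7578
  f27: (p1, p14, p11) → 30.2030
  f28: (p1, p18, p11) → 20.1501
Σ area = 1003.640

Check V−E+F: 16 − 42 + 28 = 2.

facets=28 area=1003.640


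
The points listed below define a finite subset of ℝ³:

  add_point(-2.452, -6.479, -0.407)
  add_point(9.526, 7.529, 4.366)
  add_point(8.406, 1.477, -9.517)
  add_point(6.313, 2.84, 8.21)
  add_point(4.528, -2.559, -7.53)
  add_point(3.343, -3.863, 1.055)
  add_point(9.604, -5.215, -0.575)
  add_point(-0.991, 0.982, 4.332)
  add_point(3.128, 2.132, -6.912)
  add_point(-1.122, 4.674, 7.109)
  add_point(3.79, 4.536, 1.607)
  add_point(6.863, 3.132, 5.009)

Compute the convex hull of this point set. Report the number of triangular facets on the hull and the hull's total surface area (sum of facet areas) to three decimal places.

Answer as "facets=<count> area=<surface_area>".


8 of the 12 inputs are extreme points: [0, 1, 2, 3, 4, 6, 8, 9].

Per-facet area ½‖(b−a)×(c−a)‖:
  f1: (p2, p1, p6) → 73.9538
  f2: (p3, p6, p0) → 73.3340
  f3: (p3, p1, p6) → 42.2961
  f4: (p4, p6, p0) → 46.6945
  f5: (p4, p2, p6) → 26.6486
  f6: (p8, p2, p1) → 41.5857
  f7: (p8, p4, p0) → 26.3529
  f8: (p8, p4, p2) → 13.3060
  f9: (p9, p3, p1) → 25.9620
  f10: (p9, p8, p1) → 75.3162
  f11: (p9, p3, p0) → 52.2666
  f12: (p9, p8, p0) → 77.4296
Σ area = 575.146

Euler: V−E+F = 8−18+12 = 2.

facets=12 area=575.146


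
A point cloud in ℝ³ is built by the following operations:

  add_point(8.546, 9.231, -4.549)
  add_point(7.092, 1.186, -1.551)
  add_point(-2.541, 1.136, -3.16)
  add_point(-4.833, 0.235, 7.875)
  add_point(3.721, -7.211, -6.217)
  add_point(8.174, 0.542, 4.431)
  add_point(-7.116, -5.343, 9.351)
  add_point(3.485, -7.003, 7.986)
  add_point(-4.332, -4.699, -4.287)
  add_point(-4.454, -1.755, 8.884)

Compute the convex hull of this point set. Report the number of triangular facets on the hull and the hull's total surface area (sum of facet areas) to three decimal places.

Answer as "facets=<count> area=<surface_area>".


facets=16 area=700.566

Extreme-point indices: [0, 1, 2, 3, 4, 5, 6, 7, 8, 9] — 10 of 10 on the boundary.

Facet areas (half cross-product norm):
  f1: (p1, p4, p0) → 33.3183
  f2: (p8, p4, p6) → 55.4961
  f3: (p8, p4, p0) → 74.4383
  f4: (p5, p1, p0) → 24.3387
  f5: (p5, p1, p4) → 28.2368
  f6: (p2, p8, p6) → 43.1165
  f7: (p2, p8, p0) → 27.5716
  f8: (p7, p4, p6) → 76.0248
  f9: (p7, p5, p4) → 63.1951
  f10: (p7, p9, p6) → 21.4264
  f11: (p7, p9, p5) → 45.7300
  f12: (p3, p2, p0) → 74.2131
  f13: (p3, p5, p0) → 81.9002
  f14: (p3, p9, p5) → 15.2237
  f15: (p3, p2, p6) → 32.4716
  f16: (p3, p9, p6) → 3.8651
Σ area = 700.566

Euler characteristic 10−24+16 = 2 ✓


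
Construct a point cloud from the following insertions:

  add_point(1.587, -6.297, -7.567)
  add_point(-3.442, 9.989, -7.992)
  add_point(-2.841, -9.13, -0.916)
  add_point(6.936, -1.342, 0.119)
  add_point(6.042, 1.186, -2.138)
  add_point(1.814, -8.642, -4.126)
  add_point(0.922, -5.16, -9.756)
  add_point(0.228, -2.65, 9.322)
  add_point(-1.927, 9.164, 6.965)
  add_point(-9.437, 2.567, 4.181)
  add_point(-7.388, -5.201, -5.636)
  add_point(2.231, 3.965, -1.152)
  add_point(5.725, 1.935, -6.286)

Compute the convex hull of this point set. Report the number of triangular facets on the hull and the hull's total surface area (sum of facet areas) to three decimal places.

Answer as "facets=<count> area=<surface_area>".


facets=20 area=895.083

12 of the 13 inputs are extreme points: [0, 1, 2, 3, 4, 5, 6, 7, 8, 9, 10, 12].

Area of each hull facet:
  f1: (p7, p2, p9) → 71.8040
  f2: (p10, p2, p9) → 48.3571
  f3: (p10, p1, p9) → 90.8244
  f4: (p8, p7, p3) → 69.2198
  f5: (p8, p1, p9) → 74.4048
  f6: (p8, p7, p9) → 57.1836
  f7: (p6, p10, p1) → 70.3713
  f8: (p4, p8, p3) → 25.1712
  f9: (p5, p7, p3) → 56.5559
  f10: (p5, p7, p2) → 34.6215
  f11: (p5, p10, p2) → 21.5873
  f12: (p5, p6, p10) → 29.9368
  f13: (p12, p6, p1) → 56.8338
  f14: (p12, p8, p1) → 89.8516
  f15: (p12, p4, p8) → 26.9094
  f16: (p12, p4, p3) → 4.6459
  f17: (p0, p5, p6) → 1.2642
  f18: (p0, p12, p6) → 11.7291
  f19: (p0, p5, p3) → 20.5827
  f20: (p0, p12, p3) → 33.2287
Σ area = 895.083

Euler characteristic 12−30+20 = 2 ✓


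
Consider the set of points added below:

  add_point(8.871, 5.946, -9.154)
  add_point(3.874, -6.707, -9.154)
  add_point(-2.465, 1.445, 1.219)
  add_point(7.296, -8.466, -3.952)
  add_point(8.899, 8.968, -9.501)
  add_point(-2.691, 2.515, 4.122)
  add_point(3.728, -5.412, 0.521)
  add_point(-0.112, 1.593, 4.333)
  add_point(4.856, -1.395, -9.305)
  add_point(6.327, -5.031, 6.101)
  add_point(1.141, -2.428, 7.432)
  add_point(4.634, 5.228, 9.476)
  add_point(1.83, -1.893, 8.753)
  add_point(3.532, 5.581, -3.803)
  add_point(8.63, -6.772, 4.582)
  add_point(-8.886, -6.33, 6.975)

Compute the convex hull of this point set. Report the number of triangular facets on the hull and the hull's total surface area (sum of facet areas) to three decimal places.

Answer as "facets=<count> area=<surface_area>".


facets=20 area=898.782

12 of the 16 inputs are extreme points: [0, 1, 2, 3, 4, 5, 8, 9, 11, 12, 14, 15].

Facet areas (half cross-product norm):
  f1: (p1, p3, p15) → 63.5355
  f2: (p5, p11, p15) → 45.4453
  f3: (p5, p11, p4) → 88.8208
  f4: (p14, p3, p15) → 77.8221
  f5: (p14, p11, p4) → 130.3098
  f6: (p8, p1, p15) → 55.2008
  f7: (p8, p1, p4) → 5.6599
  f8: (p0, p1, p4) → 7.7419
  f9: (p0, p1, p3) → 43.9354
  f10: (p0, p14, p4) → 18.5501
  f11: (p0, p14, p3) → 67.1972
  f12: (p2, p5, p15) → 17.3240
  f13: (p2, p5, p4) → 23.6430
  f14: (p2, p8, p15) → 63.1130
  f15: (p2, p8, p4) → 73.0345
  f16: (p12, p11, p15) → 32.3111
  f17: (p9, p14, p11) → 11.7144
  f18: (p9, p12, p11) → 22.6758
  f19: (p9, p14, p15) → 18.2083
  f20: (p9, p12, p15) → 32.5389
Σ area = 898.782

Euler characteristic 12−30+20 = 2 ✓


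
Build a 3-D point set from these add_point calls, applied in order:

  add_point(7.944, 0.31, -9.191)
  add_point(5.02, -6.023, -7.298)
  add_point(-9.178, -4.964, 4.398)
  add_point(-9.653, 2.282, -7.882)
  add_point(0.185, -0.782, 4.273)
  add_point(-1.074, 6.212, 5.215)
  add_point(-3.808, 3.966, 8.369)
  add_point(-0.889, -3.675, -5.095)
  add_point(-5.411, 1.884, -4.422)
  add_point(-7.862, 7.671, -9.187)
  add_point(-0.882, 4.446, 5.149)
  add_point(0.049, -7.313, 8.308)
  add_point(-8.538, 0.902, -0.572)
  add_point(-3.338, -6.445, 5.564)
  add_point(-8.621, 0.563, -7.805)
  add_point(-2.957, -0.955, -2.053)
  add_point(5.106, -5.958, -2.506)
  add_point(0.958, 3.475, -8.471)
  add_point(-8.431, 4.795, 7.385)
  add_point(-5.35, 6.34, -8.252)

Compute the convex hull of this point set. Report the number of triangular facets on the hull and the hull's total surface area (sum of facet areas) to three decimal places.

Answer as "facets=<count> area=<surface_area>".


Hull vertices (12/20): indices [0, 1, 2, 3, 5, 6, 9, 11, 13, 14, 16, 18].

Area of each hull facet:
  f1: (p5, p9, p0) → 126.2887
  f2: (p5, p11, p0) → 123.1418
  f3: (p5, p6, p11) → 27.2922
  f4: (p14, p1, p0) → 54.7547
  f5: (p14, p9, p3) → 4.4777
  f6: (p14, p9, p0) → 60.1872
  f7: (p16, p11, p0) → 32.5344
  f8: (p16, p1, p0) → 16.8041
  f9: (p16, p1, p11) → 13.0864
  f10: (p18, p5, p6) → 10.7060
  f11: (p18, p5, p9) → 61.7990
  f12: (p18, p6, p11) → 25.1822
  f13: (p18, p9, p3) → 45.1695
  f14: (p2, p14, p1) → 100.0885
  f15: (p2, p18, p11) → 52.6196
  f16: (p2, p14, p3) → 12.5141
  f17: (p2, p18, p3) → 71.0262
  f18: (p13, p1, p11) → 33.9025
  f19: (p13, p2, p11) → 6.2277
  f20: (p13, p2, p1) → 44.0619
Σ area = 921.864

Check V−E+F: 12 − 30 + 20 = 2.

facets=20 area=921.864


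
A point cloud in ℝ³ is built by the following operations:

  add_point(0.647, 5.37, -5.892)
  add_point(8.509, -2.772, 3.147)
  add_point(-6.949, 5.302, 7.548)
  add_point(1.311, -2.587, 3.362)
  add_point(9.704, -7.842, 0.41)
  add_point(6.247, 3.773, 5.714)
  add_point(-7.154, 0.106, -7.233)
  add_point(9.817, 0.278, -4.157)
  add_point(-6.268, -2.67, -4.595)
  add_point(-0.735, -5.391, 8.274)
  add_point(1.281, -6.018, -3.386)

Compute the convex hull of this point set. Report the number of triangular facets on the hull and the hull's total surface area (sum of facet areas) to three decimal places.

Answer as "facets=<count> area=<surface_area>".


facets=16 area=769.137

Extreme-point indices: [0, 1, 2, 4, 5, 6, 7, 8, 9, 10] — 10 of 11 on the boundary.

Per-facet area ½‖(b−a)×(c−a)‖:
  f1: (p10, p7, p6) → 57.0814
  f2: (p10, p4, p7) → 41.0030
  f3: (p10, p9, p4) → 54.2429
  f4: (p1, p4, p7) → 23.4061
  f5: (p1, p9, p4) → 31.4923
  f6: (p0, p7, p6) → 44.7190
  f7: (p0, p2, p6) → 70.3690
  f8: (p8, p10, p6) → 13.3105
  f9: (p8, p10, p9) → 49.4230
  f10: (p8, p2, p6) → 28.1991
  f11: (p8, p2, p9) → 80.5456
  f12: (p5, p2, p9) → 67.4331
  f13: (p5, p1, p9) → 39.3130
  f14: (p5, p1, p7) → 29.6119
  f15: (p5, p0, p7) → 56.3874
  f16: (p5, p0, p2) → 82.6001
Σ area = 769.137

Check V−E+F: 10 − 24 + 16 = 2.


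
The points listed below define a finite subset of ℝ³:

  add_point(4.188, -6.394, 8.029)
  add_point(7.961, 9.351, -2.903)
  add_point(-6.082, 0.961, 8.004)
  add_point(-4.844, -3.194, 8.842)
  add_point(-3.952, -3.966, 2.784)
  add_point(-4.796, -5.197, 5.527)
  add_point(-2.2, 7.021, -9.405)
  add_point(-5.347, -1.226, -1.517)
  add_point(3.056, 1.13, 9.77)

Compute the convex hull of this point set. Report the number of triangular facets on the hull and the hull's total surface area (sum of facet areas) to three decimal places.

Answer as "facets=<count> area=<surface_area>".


facets=14 area=629.306

Points on the hull: [0, 1, 2, 3, 4, 5, 6, 7, 8] (9 of 9).

Facet areas (half cross-product norm):
  f1: (p6, p1, p2) → 111.8167
  f2: (p6, p0, p1) → 119.9945
  f3: (p8, p1, p2) → 72.9547
  f4: (p8, p0, p1) → 59.5724
  f5: (p3, p5, p2) → 8.0800
  f6: (p3, p5, p0) → 18.0036
  f7: (p3, p8, p2) → 19.6431
  f8: (p3, p8, p0) → 33.0090
  f9: (p7, p6, p0) → 73.3571
  f10: (p7, p6, p2) → 49.8084
  f11: (p7, p5, p2) → 27.1257
  f12: (p4, p5, p0) → 14.6760
  f13: (p4, p7, p0) → 16.8834
  f14: (p4, p7, p5) → 4.3810
Σ area = 629.306

Check V−E+F: 9 − 21 + 14 = 2.


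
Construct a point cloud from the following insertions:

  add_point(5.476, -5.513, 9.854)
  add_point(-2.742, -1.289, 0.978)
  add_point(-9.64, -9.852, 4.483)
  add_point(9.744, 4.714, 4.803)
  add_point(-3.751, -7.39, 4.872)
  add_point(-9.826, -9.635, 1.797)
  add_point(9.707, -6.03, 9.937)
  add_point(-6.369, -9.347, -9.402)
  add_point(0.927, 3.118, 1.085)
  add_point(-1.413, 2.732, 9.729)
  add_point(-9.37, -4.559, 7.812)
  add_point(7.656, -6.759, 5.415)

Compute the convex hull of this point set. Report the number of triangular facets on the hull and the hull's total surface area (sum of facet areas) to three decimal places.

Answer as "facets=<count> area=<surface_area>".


Hull vertices (10/12): indices [0, 2, 3, 5, 6, 7, 8, 9, 10, 11].

Area of each hull facet:
  f1: (p9, p6, p3) → 69.7121
  f2: (p11, p6, p3) → 28.8831
  f3: (p11, p7, p3) → 117.4555
  f4: (p2, p11, p6) → 38.8528
  f5: (p2, p7, p5) → 5.7583
  f6: (p2, p11, p7) → 123.5262
  f7: (p10, p7, p5) → 33.1874
  f8: (p10, p2, p5) → 7.4881
  f9: (p8, p7, p3) → 60.8287
  f10: (p8, p9, p3) → 43.1350
  f11: (p8, p10, p7) → 119.2864
  f12: (p8, p10, p9) → 49.0647
  f13: (p0, p2, p6) → 16.9989
  f14: (p0, p10, p2) → 46.9022
  f15: (p0, p9, p6) → 15.6646
  f16: (p0, p10, p9) → 58.8343
Σ area = 835.578

Check V−E+F: 10 − 24 + 16 = 2.

facets=16 area=835.578


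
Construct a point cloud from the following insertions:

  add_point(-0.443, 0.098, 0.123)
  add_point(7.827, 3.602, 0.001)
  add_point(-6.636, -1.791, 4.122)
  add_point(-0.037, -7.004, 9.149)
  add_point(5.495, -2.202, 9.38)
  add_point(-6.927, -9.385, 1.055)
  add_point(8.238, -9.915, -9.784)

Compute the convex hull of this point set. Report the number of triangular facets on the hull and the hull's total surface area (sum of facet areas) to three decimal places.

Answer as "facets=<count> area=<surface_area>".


facets=10 area=632.878

Extreme-point indices: [0, 1, 2, 3, 4, 5, 6] — 7 of 7 on the boundary.

Per-facet area ½‖(b−a)×(c−a)‖:
  f1: (p4, p1, p6) → 93.8171
  f2: (p3, p6, p5) → 101.2681
  f3: (p3, p4, p6) → 75.2264
  f4: (p0, p6, p5) → 94.2081
  f5: (p0, p1, p6) → 71.8535
  f6: (p2, p3, p5) → 38.5741
  f7: (p2, p0, p5) → 31.1224
  f8: (p2, p3, p4) → 35.3437
  f9: (p2, p4, p1) → 73.6372
  f10: (p2, p0, p1) → 17.8271
Σ area = 632.878

Euler: V−E+F = 7−15+10 = 2.


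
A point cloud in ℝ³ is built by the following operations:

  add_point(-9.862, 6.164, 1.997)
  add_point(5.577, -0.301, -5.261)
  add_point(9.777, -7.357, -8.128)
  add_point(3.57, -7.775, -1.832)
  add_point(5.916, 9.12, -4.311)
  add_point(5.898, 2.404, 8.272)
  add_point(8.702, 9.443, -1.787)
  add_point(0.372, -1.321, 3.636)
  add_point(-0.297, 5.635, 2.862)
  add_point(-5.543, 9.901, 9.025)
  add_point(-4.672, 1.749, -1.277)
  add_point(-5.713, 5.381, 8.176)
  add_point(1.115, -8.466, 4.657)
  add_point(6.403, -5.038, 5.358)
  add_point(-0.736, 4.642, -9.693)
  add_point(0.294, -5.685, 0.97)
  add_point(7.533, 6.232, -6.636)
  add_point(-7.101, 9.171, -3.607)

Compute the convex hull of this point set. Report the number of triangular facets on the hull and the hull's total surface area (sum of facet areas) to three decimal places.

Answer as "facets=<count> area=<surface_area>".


Hull vertices (15/18): indices [0, 2, 3, 4, 5, 6, 9, 10, 11, 12, 13, 14, 15, 16, 17].

Area of each hull facet:
  f1: (p3, p12, p2) → 12.5438
  f2: (p11, p12, p0) → 58.6084
  f3: (p11, p9, p0) → 17.1786
  f4: (p17, p9, p0) → 30.3279
  f5: (p6, p16, p2) → 33.2644
  f6: (p6, p16, p4) → 7.5441
  f7: (p6, p17, p9) → 98.5564
  f8: (p6, p17, p4) → 17.5433
  f9: (p15, p12, p0) → 31.5243
  f10: (p15, p3, p12) → 11.1986
  f11: (p14, p3, p2) → 66.3155
  f12: (p14, p16, p2) → 61.9350
  f13: (p14, p17, p0) → 28.5715
  f14: (p14, p16, p4) → 18.0981
  f15: (p14, p17, p4) → 47.5180
  f16: (p5, p6, p9) → 86.0101
  f17: (p5, p11, p12) → 73.4663
  f18: (p5, p11, p9) → 26.9876
  f19: (p10, p14, p0) → 32.2941
  f20: (p10, p14, p3) → 61.1540
  f21: (p10, p15, p0) → 23.6154
  f22: (p10, p15, p3) → 18.0247
  f23: (p13, p12, p2) → 44.6822
  f24: (p13, p5, p12) → 22.1313
  f25: (p13, p6, p2) → 109.3947
  f26: (p13, p5, p6) → 49.2483
Σ area = 1087.736

Euler characteristic 15−39+26 = 2 ✓

facets=26 area=1087.736


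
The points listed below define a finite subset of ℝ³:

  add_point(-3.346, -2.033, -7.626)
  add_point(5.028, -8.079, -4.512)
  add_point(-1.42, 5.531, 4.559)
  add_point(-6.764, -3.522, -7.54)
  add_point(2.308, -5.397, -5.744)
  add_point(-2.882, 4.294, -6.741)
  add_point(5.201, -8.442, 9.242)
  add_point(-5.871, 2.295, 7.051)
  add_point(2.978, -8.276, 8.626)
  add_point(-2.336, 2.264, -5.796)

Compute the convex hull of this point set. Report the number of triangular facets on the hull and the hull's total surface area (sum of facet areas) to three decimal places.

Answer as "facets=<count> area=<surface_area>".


facets=14 area=612.554

9 of the 10 inputs are extreme points: [0, 1, 2, 3, 4, 5, 6, 7, 8].

Per-facet area ½‖(b−a)×(c−a)‖:
  f1: (p1, p0, p3) → 17.6349
  f2: (p1, p2, p6) → 105.3926
  f3: (p7, p2, p6) → 46.8335
  f4: (p5, p0, p3) → 10.6199
  f5: (p5, p7, p3) → 61.9250
  f6: (p5, p7, p2) → 33.4745
  f7: (p5, p1, p2) → 84.4410
  f8: (p8, p7, p3) → 108.0750
  f9: (p8, p7, p6) → 11.4914
  f10: (p8, p1, p3) → 86.0414
  f11: (p8, p1, p6) → 15.2740
  f12: (p4, p1, p0) → 3.1778
  f13: (p4, p5, p0) → 20.2016
  f14: (p4, p5, p1) → 7.9712
Σ area = 612.554

Euler: V−E+F = 9−21+14 = 2.


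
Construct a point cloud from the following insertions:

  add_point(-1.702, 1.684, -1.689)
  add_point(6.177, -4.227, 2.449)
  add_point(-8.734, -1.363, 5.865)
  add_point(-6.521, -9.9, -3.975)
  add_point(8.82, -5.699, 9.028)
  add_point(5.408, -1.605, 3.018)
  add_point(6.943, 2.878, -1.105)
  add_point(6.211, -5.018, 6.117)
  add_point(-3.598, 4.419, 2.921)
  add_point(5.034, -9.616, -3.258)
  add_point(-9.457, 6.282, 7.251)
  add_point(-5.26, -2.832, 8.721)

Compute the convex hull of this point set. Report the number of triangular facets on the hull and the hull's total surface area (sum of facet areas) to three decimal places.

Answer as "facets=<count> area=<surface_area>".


9 of the 12 inputs are extreme points: [0, 2, 3, 4, 6, 8, 9, 10, 11].

Area of each hull facet:
  f1: (p0, p3, p10) → 78.8959
  f2: (p9, p3, p4) → 73.0470
  f3: (p11, p4, p10) → 58.9547
  f4: (p11, p3, p4) → 104.8102
  f5: (p6, p4, p10) → 124.8747
  f6: (p6, p9, p4) → 75.6057
  f7: (p6, p0, p3) → 47.9921
  f8: (p6, p9, p3) → 72.9868
  f9: (p2, p3, p10) → 32.2131
  f10: (p2, p11, p10) → 17.7988
  f11: (p2, p11, p3) → 31.0089
  f12: (p8, p0, p10) → 11.4028
  f13: (p8, p6, p10) → 12.2436
  f14: (p8, p6, p0) → 24.3119
Σ area = 766.146

Euler: V−E+F = 9−21+14 = 2.

facets=14 area=766.146


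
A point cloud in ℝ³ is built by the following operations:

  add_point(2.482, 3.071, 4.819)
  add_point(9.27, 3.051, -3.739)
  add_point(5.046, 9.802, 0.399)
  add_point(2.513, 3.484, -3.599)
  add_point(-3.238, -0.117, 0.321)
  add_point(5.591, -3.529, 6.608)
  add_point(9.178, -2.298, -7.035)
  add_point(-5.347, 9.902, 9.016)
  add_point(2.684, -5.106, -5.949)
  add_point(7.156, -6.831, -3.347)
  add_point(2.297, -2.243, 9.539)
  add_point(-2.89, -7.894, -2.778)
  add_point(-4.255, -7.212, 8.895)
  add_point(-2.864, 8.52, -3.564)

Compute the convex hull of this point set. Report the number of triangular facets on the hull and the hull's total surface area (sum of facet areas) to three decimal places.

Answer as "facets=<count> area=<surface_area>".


facets=18 area=922.456

11 of the 14 inputs are extreme points: [1, 2, 5, 6, 7, 8, 9, 10, 11, 12, 13].

Area of each hull facet:
  f1: (p13, p11, p7) → 105.7754
  f2: (p12, p11, p7) → 100.6796
  f3: (p12, p10, p7) → 59.0137
  f4: (p12, p5, p10) → 17.7354
  f5: (p2, p13, p7) → 55.3842
  f6: (p2, p13, p1) → 39.8960
  f7: (p2, p5, p1) → 57.0217
  f8: (p2, p10, p7) → 89.1451
  f9: (p2, p5, p10) → 33.7930
  f10: (p6, p13, p1) → 39.2780
  f11: (p6, p5, p1) → 40.2152
  f12: (p8, p13, p11) → 52.1097
  f13: (p8, p6, p13) → 53.3416
  f14: (p9, p6, p5) → 30.3294
  f15: (p9, p12, p11) → 58.7424
  f16: (p9, p12, p5) → 55.5395
  f17: (p9, p8, p11) → 18.1220
  f18: (p9, p8, p6) → 16.3345
Σ area = 922.456

Euler: V−E+F = 11−27+18 = 2.


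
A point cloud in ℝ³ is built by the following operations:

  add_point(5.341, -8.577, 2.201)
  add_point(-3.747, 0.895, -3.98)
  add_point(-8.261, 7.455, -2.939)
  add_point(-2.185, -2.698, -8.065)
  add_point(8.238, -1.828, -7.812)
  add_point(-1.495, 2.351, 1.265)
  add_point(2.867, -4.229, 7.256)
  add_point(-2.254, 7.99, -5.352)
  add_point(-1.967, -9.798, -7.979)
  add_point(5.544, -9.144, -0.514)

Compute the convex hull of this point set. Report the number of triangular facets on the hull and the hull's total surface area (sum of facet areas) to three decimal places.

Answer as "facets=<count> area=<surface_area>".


Extreme-point indices: [0, 2, 3, 4, 5, 6, 7, 8, 9] — 9 of 10 on the boundary.

Triangle areas on the boundary:
  f1: (p6, p8, p2) → 144.5805
  f2: (p9, p8, p4) → 54.7031
  f3: (p3, p8, p2) → 27.6881
  f4: (p3, p8, p4) → 37.1107
  f5: (p5, p6, p2) → 15.7843
  f6: (p0, p6, p8) → 40.3777
  f7: (p0, p9, p8) → 11.2391
  f8: (p0, p6, p4) → 41.8049
  f9: (p0, p9, p4) → 12.4413
  f10: (p7, p3, p2) → 35.8087
  f11: (p7, p3, p4) → 57.4985
  f12: (p7, p5, p2) → 27.4103
  f13: (p7, p6, p4) → 112.6172
  f14: (p7, p5, p6) → 16.3612
Σ area = 635.426

Check V−E+F: 9 − 21 + 14 = 2.

facets=14 area=635.426


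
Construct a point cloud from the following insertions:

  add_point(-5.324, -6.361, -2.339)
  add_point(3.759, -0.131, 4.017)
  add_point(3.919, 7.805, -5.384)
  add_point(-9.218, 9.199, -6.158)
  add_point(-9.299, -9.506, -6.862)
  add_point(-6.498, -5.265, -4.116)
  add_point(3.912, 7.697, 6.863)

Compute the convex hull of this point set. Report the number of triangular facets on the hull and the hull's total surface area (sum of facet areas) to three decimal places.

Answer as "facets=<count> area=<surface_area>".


Points on the hull: [0, 1, 2, 3, 4, 6] (6 of 7).

Facet areas (half cross-product norm):
  f1: (p3, p2, p4) → 123.2486
  f2: (p6, p3, p2) → 80.8975
  f3: (p1, p2, p4) → 118.7118
  f4: (p1, p6, p2) → 48.0978
  f5: (p0, p1, p4) → 9.1062
  f6: (p0, p1, p6) → 40.5132
  f7: (p0, p3, p4) → 55.4172
  f8: (p0, p6, p3) → 139.7698
Σ area = 615.762

Euler characteristic 6−12+8 = 2 ✓

facets=8 area=615.762


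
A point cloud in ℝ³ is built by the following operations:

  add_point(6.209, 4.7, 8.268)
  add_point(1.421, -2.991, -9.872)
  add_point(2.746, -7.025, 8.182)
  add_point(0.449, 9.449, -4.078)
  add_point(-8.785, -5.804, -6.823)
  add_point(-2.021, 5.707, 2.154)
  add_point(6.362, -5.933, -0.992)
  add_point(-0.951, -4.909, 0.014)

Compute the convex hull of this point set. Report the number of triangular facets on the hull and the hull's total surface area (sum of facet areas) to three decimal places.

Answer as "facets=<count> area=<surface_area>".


facets=10 area=720.659

7 of the 8 inputs are extreme points: [0, 1, 2, 3, 4, 5, 6].

Facet areas (half cross-product norm):
  f1: (p2, p6, p4) → 80.5140
  f2: (p1, p6, p4) → 57.7863
  f3: (p1, p3, p4) → 75.6919
  f4: (p1, p3, p6) → 72.5992
  f5: (p5, p3, p4) → 61.7287
  f6: (p5, p2, p4) → 115.7827
  f7: (p0, p5, p3) → 38.0501
  f8: (p0, p5, p2) → 62.3839
  f9: (p0, p3, p6) → 96.7282
  f10: (p0, p2, p6) → 59.3945
Σ area = 720.659

Euler: V−E+F = 7−15+10 = 2.


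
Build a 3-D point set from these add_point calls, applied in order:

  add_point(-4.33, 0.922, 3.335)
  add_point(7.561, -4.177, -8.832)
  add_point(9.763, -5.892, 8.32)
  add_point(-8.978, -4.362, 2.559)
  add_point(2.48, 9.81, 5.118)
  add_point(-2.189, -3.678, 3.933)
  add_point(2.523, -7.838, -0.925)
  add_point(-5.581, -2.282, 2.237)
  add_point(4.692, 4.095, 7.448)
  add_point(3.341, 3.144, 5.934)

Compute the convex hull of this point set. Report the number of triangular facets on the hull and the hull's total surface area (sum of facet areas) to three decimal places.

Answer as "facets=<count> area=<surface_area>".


facets=8 area=651.423

Hull vertices (6/10): indices [1, 2, 3, 4, 6, 8].

Triangle areas on the boundary:
  f1: (p1, p4, p3) → 165.8597
  f2: (p1, p4, p2) → 144.9020
  f3: (p6, p2, p3) → 71.0797
  f4: (p6, p1, p3) → 51.3784
  f5: (p6, p1, p2) → 58.0561
  f6: (p8, p2, p3) → 94.2223
  f7: (p8, p4, p3) → 54.9747
  f8: (p8, p4, p2) → 10.9498
Σ area = 651.423

Euler characteristic 6−12+8 = 2 ✓


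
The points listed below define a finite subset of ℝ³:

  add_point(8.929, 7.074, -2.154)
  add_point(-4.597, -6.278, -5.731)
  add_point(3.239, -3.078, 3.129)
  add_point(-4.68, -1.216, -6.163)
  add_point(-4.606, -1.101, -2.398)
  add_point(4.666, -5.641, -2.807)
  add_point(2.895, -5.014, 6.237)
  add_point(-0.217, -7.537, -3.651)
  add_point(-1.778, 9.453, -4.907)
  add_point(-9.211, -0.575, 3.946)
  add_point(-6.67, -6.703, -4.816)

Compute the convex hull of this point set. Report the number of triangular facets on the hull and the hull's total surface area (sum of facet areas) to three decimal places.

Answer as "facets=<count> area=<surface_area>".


facets=14 area=649.483

Points on the hull: [0, 1, 3, 5, 6, 7, 8, 9, 10] (9 of 11).

Per-facet area ½‖(b−a)×(c−a)‖:
  f1: (p6, p0, p9) → 104.1405
  f2: (p8, p0, p9) → 85.0943
  f3: (p5, p6, p0) → 61.9300
  f4: (p5, p6, p7) → 24.5046
  f5: (p10, p6, p9) → 69.4253
  f6: (p10, p6, p7) → 32.0285
  f7: (p3, p8, p0) → 62.7517
  f8: (p3, p5, p0) → 72.6359
  f9: (p3, p8, p9) → 61.6570
  f10: (p3, p10, p9) → 31.8307
  f11: (p1, p5, p7) → 8.3015
  f12: (p1, p3, p5) → 24.7235
  f13: (p1, p10, p7) → 4.7244
  f14: (p1, p3, p10) → 5.7355
Σ area = 649.483

Euler characteristic 9−21+14 = 2 ✓
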